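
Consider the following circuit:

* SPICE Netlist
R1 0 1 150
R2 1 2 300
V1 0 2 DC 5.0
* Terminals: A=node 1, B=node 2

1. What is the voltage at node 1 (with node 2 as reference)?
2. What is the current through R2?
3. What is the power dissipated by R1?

Nodal analysis, taking node 2 as the 0 V reference.
Source V1 fixes V_0 = 5 V.
KCL at each unknown node (sum of currents leaving = 0; resistances in Ω):
  Node 1: (V_1 - 5)/150 + (V_1 - 0)/300 = 0
Collecting terms: 0.01 × V_1 = 0.03333  =>  V_1 = 3.333 V
Part 1:
  Read off the nodal solution: V_1 = 3.333 V
Part 2:
  I_R2 = (V_1 - V_2)/R2 = (3.333 - 0)/300 = 0.01111 A
  Magnitude: I_R2 = 0.01111 A
Part 3:
  I_R1 = (V_0 - V_1)/R1 = (5 - 3.333)/150 = 0.01111 A
  P_R1 = I_R1² × R1 = (0.01111)² × 150 = 0.01852 W

Final answers:
1. V_1 = 3.333 V
2. I_R2 = 0.01111 A
3. P_R1 = 0.01852 W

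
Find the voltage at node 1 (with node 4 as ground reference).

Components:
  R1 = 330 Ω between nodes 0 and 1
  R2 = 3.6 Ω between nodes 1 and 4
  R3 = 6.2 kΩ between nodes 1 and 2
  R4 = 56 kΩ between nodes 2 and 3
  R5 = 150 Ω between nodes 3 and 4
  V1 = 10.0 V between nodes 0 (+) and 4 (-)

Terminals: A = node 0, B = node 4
Nodal analysis, taking node 4 as the 0 V reference.
Source V1 fixes V_0 = 10 V.
KCL at each unknown node (sum of currents leaving = 0; resistances in Ω):
  Node 1: (V_1 - 10)/330 + (V_1 - 0)/3.6 + (V_1 - V_2)/6200 = 0
  Node 2: (V_2 - V_1)/6200 + (V_2 - V_3)/56000 = 0
  Node 3: (V_3 - V_2)/56000 + (V_3 - 0)/150 = 0
Collecting terms (coefficients in siemens):
  0.281·V_1 - 0.0001613·V_2 = 0.0303
  0.0001791·V_2 - 0.0001613·V_1 - 0.00001786·V_3 = 0
  0.006685·V_3 - 0.00001786·V_2 = 0
Solving these 3 simultaneous equations (Gaussian elimination) gives:
  V_1 = 0.1079 V, V_2 = 0.09718 V, V_3 = 0.0002596 V
The requested potential is V_1 = 0.1079 V.

Final answer: V_1 = 0.1079 V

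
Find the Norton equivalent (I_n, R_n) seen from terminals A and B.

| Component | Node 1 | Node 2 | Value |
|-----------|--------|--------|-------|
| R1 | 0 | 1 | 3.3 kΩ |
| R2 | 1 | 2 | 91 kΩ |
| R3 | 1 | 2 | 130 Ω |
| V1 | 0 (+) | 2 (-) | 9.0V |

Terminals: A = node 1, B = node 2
Find the Thévenin equivalent first; then I_n = V_th/R_th and R_n = R_th.
Step 1 — V_th is the open-circuit voltage V_A - V_B (nothing connected across the terminals).
Nodal analysis, taking node 2 as the 0 V reference.
Source V1 fixes V_0 = 9 V.
KCL at each unknown node (sum of currents leaving = 0; resistances in Ω):
  Node 1: (V_1 - 9)/3300 + (V_1 - 0)/91000 + (V_1 - 0)/130 = 0
Collecting terms: 0.008006 × V_1 = 0.002727  =>  V_1 = 0.3406 V
V_th = V_1 - V_2 = 0.3406 - 0 = 0.3406 V
Step 2 — R_th: zero the source — replace V1 by a short circuit (node 2 merges into node 0) — and find the resistance seen between A (node 1) and B (node 0).
Reduce the network between node 1 (A) and node 0 (B) by series/parallel combination:
  Rp1 = R1 ‖ R2 ‖ R3 (parallel, all between nodes 0 and 1) = 1/(1/3300 + 1/91000 + 1/130) = 124.9 Ω
R_th = 124.9 Ω
I_n = V_th/R_th = 0.3406/124.9 = 0.002727 A, and R_n = R_th = 124.9 Ω

Final answer: I_n = 0.002727 A, R_n = 124.9 Ω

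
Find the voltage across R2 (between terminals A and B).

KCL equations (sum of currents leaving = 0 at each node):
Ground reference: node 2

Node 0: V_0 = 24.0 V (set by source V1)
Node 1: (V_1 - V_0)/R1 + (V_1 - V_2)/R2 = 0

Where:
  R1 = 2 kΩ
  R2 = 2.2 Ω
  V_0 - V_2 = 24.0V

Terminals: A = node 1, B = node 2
R1 and R2 are in series across V1 (node 0 → node 1 → node 2), and the output A–B is taken across R2, so this is a voltage divider.
Series current: I = V1/(R1 + R2) = 24/(2000 + 2.2) = 24/2002 = 0.01199 A
V_R2 = I × R2 = V1 × R2/(R1 + R2) = 24 × 2.2/2002 = 0.02637 V

Final answer: 0.02637 V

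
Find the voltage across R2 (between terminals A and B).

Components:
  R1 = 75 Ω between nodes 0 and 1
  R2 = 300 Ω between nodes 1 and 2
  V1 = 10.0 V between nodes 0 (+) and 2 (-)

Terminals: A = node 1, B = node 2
R1 and R2 are in series across V1 (node 0 → node 1 → node 2), and the output A–B is taken across R2, so this is a voltage divider.
Series current: I = V1/(R1 + R2) = 10/(75 + 300) = 10/375 = 0.02667 A
V_R2 = I × R2 = V1 × R2/(R1 + R2) = 10 × 300/375 = 8 V

Final answer: 8 V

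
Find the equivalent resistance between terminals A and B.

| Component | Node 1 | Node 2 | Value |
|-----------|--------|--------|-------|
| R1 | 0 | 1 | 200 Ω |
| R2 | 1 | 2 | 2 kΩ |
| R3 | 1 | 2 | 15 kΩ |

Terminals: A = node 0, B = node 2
Reduce the network between node 0 (A) and node 2 (B) by series/parallel combination:
  Rp1 = R2 ‖ R3 (parallel, both between nodes 1 and 2) = 1/(1/2000 + 1/15000) = 1765 Ω
  Rs1 = R1 + Rp1 (series, joined only at node 1) = 200 + 1765 = 1965 Ω
R_eq = 1.965 kΩ

Final answer: 1.965 kΩ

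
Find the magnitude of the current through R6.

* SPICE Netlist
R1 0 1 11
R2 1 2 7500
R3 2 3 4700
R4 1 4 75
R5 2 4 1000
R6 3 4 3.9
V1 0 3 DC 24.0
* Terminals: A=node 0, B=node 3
Nodal analysis, taking node 3 as the 0 V reference.
Source V1 fixes V_0 = 24 V.
KCL at each unknown node (sum of currents leaving = 0; resistances in Ω):
  Node 1: (V_1 - 24)/11 + (V_1 - V_2)/7500 + (V_1 - V_4)/75 = 0
  Node 2: (V_2 - V_1)/7500 + (V_2 - 0)/4700 + (V_2 - V_4)/1000 = 0
  Node 4: (V_4 - V_1)/75 + (V_4 - V_2)/1000 + (V_4 - 0)/3.9 = 0
Collecting terms (coefficients in siemens):
  0.1044·V_1 - 0.0001333·V_2 - 0.01333·V_4 = 2.182
  0.001346·V_2 - 0.0001333·V_1 - 0.001·V_4 = 0
  0.2707·V_4 - 0.01333·V_1 - 0.001·V_2 = 0
Solving these 3 simultaneous equations (Gaussian elimination) gives:
  V_1 = 21.04 V, V_2 = 2.862 V, V_4 = 1.047 V
I_R6 = (V_3 - V_4)/R6 = (0 - 1.047)/3.9 = -0.2684 A
|I_R6| = 0.2684 A

Final answer: |I_R6| = 0.2684 A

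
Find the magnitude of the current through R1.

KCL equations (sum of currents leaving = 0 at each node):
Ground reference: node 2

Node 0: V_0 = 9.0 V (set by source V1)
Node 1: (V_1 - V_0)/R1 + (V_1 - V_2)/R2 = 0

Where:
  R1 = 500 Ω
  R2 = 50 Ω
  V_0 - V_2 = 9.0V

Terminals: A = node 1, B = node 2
Nodal analysis, taking node 2 as the 0 V reference.
Source V1 fixes V_0 = 9 V.
KCL at each unknown node (sum of currents leaving = 0; resistances in Ω):
  Node 1: (V_1 - 9)/500 + (V_1 - 0)/50 = 0
Collecting terms: 0.022 × V_1 = 0.018  =>  V_1 = 0.8182 V
I_R1 = (V_0 - V_1)/R1 = (9 - 0.8182)/500 = 0.01636 A
|I_R1| = 0.01636 A

Final answer: |I_R1| = 0.01636 A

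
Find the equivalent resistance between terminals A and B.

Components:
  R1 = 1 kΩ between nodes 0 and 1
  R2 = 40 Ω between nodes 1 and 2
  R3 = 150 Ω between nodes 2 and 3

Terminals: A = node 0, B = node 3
Reduce the network between node 0 (A) and node 3 (B) by series/parallel combination:
  Rs1 = R1 + R2 (series, joined only at node 1) = 1000 + 40 = 1040 Ω
  Rs2 = R3 + Rs1 (series, joined only at node 2) = 150 + 1040 = 1190 Ω
R_eq = 1.19 kΩ

Final answer: 1.19 kΩ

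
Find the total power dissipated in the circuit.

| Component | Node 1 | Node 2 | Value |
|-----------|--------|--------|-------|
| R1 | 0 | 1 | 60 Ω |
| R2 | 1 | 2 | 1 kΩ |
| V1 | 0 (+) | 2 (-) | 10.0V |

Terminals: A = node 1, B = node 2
Nodal analysis, taking node 2 as the 0 V reference.
Source V1 fixes V_0 = 10 V.
KCL at each unknown node (sum of currents leaving = 0; resistances in Ω):
  Node 1: (V_1 - 10)/60 + (V_1 - 0)/1000 = 0
Collecting terms: 0.01767 × V_1 = 0.1667  =>  V_1 = 9.434 V
Power in each resistor, P = (ΔV)²/R:
  P_R1 = (10 - 9.434)²/60 = 0.00534 W
  P_R2 = (9.434 - 0)²/1000 = 0.089 W
P_total = P_R1 + P_R2 = 0.09434 W

Final answer: 0.09434 W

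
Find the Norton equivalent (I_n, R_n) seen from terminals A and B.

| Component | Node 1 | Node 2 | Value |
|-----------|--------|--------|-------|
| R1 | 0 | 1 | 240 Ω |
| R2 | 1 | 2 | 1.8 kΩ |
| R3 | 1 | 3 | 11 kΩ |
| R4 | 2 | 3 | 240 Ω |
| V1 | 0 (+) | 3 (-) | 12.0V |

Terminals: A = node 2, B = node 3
Find the Thévenin equivalent first; then I_n = V_th/R_th and R_n = R_th.
Step 1 — V_th is the open-circuit voltage V_A - V_B (nothing connected across the terminals).
Nodal analysis, taking node 3 as the 0 V reference.
Source V1 fixes V_0 = 12 V.
KCL at each unknown node (sum of currents leaving = 0; resistances in Ω):
  Node 1: (V_1 - 12)/240 + (V_1 - V_2)/1800 + (V_1 - 0)/11000 = 0
  Node 2: (V_2 - V_1)/1800 + (V_2 - 0)/240 = 0
Collecting terms (coefficients in siemens):
  0.004813·V_1 - 0.0005556·V_2 = 0.05
  0.004722·V_2 - 0.0005556·V_1 = 0
Determinant D = (0.004813)(0.004722) - (-0.0005556)(-0.0005556) = 0.00002242
V_1 = [(0.05)(0.004722) - (-0.0005556)(0)]/D = 10.53 V
V_2 = [(0.004813)(0) - (0.05)(-0.0005556)]/D = 1.239 V
V_th = V_2 - V_3 = 1.239 - 0 = 1.239 V
Step 2 — R_th: zero the source — replace V1 by a short circuit (node 3 merges into node 0) — and find the resistance seen between A (node 2) and B (node 0).
Reduce the network between node 2 (A) and node 0 (B) by series/parallel combination:
  Rp1 = R1 ‖ R3 (parallel, both between nodes 0 and 1) = 1/(1/240 + 1/11000) = 234.9 Ω
  Rs1 = R2 + Rp1 (series, joined only at node 1) = 1800 + 234.9 = 2035 Ω
  Rp2 = R4 ‖ Rs1 (parallel, both between nodes 0 and 2) = 1/(1/240 + 1/2035) = 214.7 Ω
R_th = 214.7 Ω
I_n = V_th/R_th = 1.239/214.7 = 0.005771 A, and R_n = R_th = 214.7 Ω

Final answer: I_n = 0.005771 A, R_n = 214.7 Ω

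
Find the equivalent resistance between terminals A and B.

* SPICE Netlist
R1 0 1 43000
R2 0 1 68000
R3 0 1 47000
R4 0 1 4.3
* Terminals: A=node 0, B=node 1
Reduce the network between node 0 (A) and node 1 (B) by series/parallel combination:
  Rp1 = R1 ‖ R2 ‖ R3 ‖ R4 (parallel, all between nodes 0 and 1) = 1/(1/43000 + 1/68000 + 1/47000 + 1/4.3) = 4.299 Ω
R_eq = 4.299 Ω

Final answer: 4.299 Ω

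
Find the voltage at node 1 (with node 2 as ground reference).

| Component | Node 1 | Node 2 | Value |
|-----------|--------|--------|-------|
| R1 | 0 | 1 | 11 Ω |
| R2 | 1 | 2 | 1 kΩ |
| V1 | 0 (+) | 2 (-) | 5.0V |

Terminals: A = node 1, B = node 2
Nodal analysis, taking node 2 as the 0 V reference.
Source V1 fixes V_0 = 5 V.
KCL at each unknown node (sum of currents leaving = 0; resistances in Ω):
  Node 1: (V_1 - 5)/11 + (V_1 - 0)/1000 = 0
Collecting terms: 0.09191 × V_1 = 0.4545  =>  V_1 = 4.946 V
The requested potential is V_1 = 4.946 V.

Final answer: V_1 = 4.946 V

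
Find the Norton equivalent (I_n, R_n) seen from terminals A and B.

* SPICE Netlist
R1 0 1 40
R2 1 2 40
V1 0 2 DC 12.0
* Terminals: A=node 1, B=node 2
Find the Thévenin equivalent first; then I_n = V_th/R_th and R_n = R_th.
Step 1 — V_th is the open-circuit voltage V_A - V_B (nothing connected across the terminals).
Nodal analysis, taking node 2 as the 0 V reference.
Source V1 fixes V_0 = 12 V.
KCL at each unknown node (sum of currents leaving = 0; resistances in Ω):
  Node 1: (V_1 - 12)/40 + (V_1 - 0)/40 = 0
Collecting terms: 0.05 × V_1 = 0.3  =>  V_1 = 6 V
V_th = V_1 - V_2 = 6 - 0 = 6 V
Step 2 — R_th: zero the source — replace V1 by a short circuit (node 2 merges into node 0) — and find the resistance seen between A (node 1) and B (node 0).
Reduce the network between node 1 (A) and node 0 (B) by series/parallel combination:
  Rp1 = R1 ‖ R2 (parallel, both between nodes 0 and 1) = 1/(1/40 + 1/40) = 20 Ω
R_th = 20 Ω
I_n = V_th/R_th = 6/20 = 0.3 A, and R_n = R_th = 20 Ω

Final answer: I_n = 0.3 A, R_n = 20 Ω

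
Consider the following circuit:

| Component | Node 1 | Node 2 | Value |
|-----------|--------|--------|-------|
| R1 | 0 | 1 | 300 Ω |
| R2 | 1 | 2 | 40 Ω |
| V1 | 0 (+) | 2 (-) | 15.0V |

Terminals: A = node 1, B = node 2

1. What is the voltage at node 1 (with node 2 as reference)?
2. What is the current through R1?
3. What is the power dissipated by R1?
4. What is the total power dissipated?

Nodal analysis, taking node 2 as the 0 V reference.
Source V1 fixes V_0 = 15 V.
KCL at each unknown node (sum of currents leaving = 0; resistances in Ω):
  Node 1: (V_1 - 15)/300 + (V_1 - 0)/40 = 0
Collecting terms: 0.02833 × V_1 = 0.05  =>  V_1 = 1.765 V
Part 1:
  Read off the nodal solution: V_1 = 1.765 V
Part 2:
  I_R1 = (V_0 - V_1)/R1 = (15 - 1.765)/300 = 0.04412 A
  Magnitude: I_R1 = 0.04412 A
Part 3:
  I_R1 = (V_0 - V_1)/R1 = (15 - 1.765)/300 = 0.04412 A
  P_R1 = I_R1² × R1 = (0.04412)² × 300 = 0.5839 W
Part 4:
  Power in each resistor, P = (ΔV)²/R:
    P_R1 = (15 - 1.765)²/300 = 0.5839 W
    P_R2 = (1.765 - 0)²/40 = 0.07785 W
  P_total = P_R1 + P_R2 = 0.6618 W

Final answers:
1. V_1 = 1.765 V
2. I_R1 = 0.04412 A
3. P_R1 = 0.5839 W
4. P_total = 0.6618 W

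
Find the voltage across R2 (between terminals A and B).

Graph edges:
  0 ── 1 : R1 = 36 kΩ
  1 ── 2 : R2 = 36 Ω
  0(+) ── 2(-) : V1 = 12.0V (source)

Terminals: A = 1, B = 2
R1 and R2 are in series across V1 (node 0 → node 1 → node 2), and the output A–B is taken across R2, so this is a voltage divider.
Series current: I = V1/(R1 + R2) = 12/(36000 + 36) = 12/36040 = 0.000333 A
V_R2 = I × R2 = V1 × R2/(R1 + R2) = 12 × 36/36040 = 0.01199 V

Final answer: 0.01199 V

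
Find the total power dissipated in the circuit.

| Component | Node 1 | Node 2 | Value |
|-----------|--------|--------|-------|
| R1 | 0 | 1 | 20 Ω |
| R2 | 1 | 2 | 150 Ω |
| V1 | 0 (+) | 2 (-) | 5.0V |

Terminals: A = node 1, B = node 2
Nodal analysis, taking node 2 as the 0 V reference.
Source V1 fixes V_0 = 5 V.
KCL at each unknown node (sum of currents leaving = 0; resistances in Ω):
  Node 1: (V_1 - 5)/20 + (V_1 - 0)/150 = 0
Collecting terms: 0.05667 × V_1 = 0.25  =>  V_1 = 4.412 V
Power in each resistor, P = (ΔV)²/R:
  P_R1 = (5 - 4.412)²/20 = 0.0173 W
  P_R2 = (4.412 - 0)²/150 = 0.1298 W
P_total = P_R1 + P_R2 = 0.1471 W

Final answer: 0.1471 W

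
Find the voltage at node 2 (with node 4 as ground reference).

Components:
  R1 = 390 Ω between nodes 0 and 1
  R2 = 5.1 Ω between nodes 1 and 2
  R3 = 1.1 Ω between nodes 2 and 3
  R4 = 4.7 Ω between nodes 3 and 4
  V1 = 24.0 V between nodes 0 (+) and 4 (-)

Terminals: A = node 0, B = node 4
Nodal analysis, taking node 4 as the 0 V reference.
Source V1 fixes V_0 = 24 V.
KCL at each unknown node (sum of currents leaving = 0; resistances in Ω):
  Node 1: (V_1 - 24)/390 + (V_1 - V_2)/5.1 = 0
  Node 2: (V_2 - V_1)/5.1 + (V_2 - V_3)/1.1 = 0
  Node 3: (V_3 - V_2)/1.1 + (V_3 - 0)/4.7 = 0
Collecting terms (coefficients in siemens):
  0.1986·V_1 - 0.1961·V_2 = 0.06154
  1.105·V_2 - 0.1961·V_1 - 0.9091·V_3 = 0
  1.122·V_3 - 0.9091·V_2 = 0
Solving these 3 simultaneous equations (Gaussian elimination) gives:
  V_1 = 0.6525 V, V_2 = 0.3472 V, V_3 = 0.2814 V
The requested potential is V_2 = 0.3472 V.

Final answer: V_2 = 0.3472 V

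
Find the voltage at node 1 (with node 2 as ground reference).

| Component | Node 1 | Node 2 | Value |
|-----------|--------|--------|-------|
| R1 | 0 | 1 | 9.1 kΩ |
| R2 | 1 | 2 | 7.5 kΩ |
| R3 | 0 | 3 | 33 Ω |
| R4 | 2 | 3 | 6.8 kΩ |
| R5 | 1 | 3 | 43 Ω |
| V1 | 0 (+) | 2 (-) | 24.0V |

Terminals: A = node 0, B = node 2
Nodal analysis, taking node 2 as the 0 V reference.
Source V1 fixes V_0 = 24 V.
KCL at each unknown node (sum of currents leaving = 0; resistances in Ω):
  Node 1: (V_1 - 24)/9100 + (V_1 - 0)/7500 + (V_1 - V_3)/43 = 0
  Node 3: (V_3 - 24)/33 + (V_3 - 0)/6800 + (V_3 - V_1)/43 = 0
Collecting terms (coefficients in siemens):
  0.0235·V_1 - 0.02326·V_3 = 0.002637
  0.05371·V_3 - 0.02326·V_1 = 0.7273
Determinant D = (0.0235)(0.05371) - (-0.02326)(-0.02326) = 0.0007212
V_1 = [(0.002637)(0.05371) - (-0.02326)(0.7273)]/D = 23.65 V
V_3 = [(0.0235)(0.7273) - (0.002637)(-0.02326)]/D = 23.78 V
The requested potential is V_1 = 23.65 V.

Final answer: V_1 = 23.65 V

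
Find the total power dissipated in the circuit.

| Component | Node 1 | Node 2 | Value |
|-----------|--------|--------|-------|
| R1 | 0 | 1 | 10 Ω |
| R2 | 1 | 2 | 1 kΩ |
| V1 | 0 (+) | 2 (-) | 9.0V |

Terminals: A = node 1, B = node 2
Nodal analysis, taking node 2 as the 0 V reference.
Source V1 fixes V_0 = 9 V.
KCL at each unknown node (sum of currents leaving = 0; resistances in Ω):
  Node 1: (V_1 - 9)/10 + (V_1 - 0)/1000 = 0
Collecting terms: 0.101 × V_1 = 0.9  =>  V_1 = 8.911 V
Power in each resistor, P = (ΔV)²/R:
  P_R1 = (9 - 8.911)²/10 = 0.000794 W
  P_R2 = (8.911 - 0)²/1000 = 0.0794 W
P_total = P_R1 + P_R2 = 0.0802 W

Final answer: 0.0802 W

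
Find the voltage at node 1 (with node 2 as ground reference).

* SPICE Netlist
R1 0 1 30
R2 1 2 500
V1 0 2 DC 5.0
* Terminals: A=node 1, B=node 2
Nodal analysis, taking node 2 as the 0 V reference.
Source V1 fixes V_0 = 5 V.
KCL at each unknown node (sum of currents leaving = 0; resistances in Ω):
  Node 1: (V_1 - 5)/30 + (V_1 - 0)/500 = 0
Collecting terms: 0.03533 × V_1 = 0.1667  =>  V_1 = 4.717 V
The requested potential is V_1 = 4.717 V.

Final answer: V_1 = 4.717 V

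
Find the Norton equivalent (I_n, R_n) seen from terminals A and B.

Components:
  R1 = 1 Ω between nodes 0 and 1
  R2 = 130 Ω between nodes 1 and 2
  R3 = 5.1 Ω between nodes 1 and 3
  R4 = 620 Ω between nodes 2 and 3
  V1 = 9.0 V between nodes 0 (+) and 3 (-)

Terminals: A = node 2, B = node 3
Find the Thévenin equivalent first; then I_n = V_th/R_th and R_n = R_th.
Step 1 — V_th is the open-circuit voltage V_A - V_B (nothing connected across the terminals).
Nodal analysis, taking node 3 as the 0 V reference.
Source V1 fixes V_0 = 9 V.
KCL at each unknown node (sum of currents leaving = 0; resistances in Ω):
  Node 1: (V_1 - 9)/1 + (V_1 - V_2)/130 + (V_1 - 0)/5.1 = 0
  Node 2: (V_2 - V_1)/130 + (V_2 - 0)/620 = 0
Collecting terms (coefficients in siemens):
  1.204·V_1 - 0.007692·V_2 = 9
  0.009305·V_2 - 0.007692·V_1 = 0
Determinant D = (1.204)(0.009305) - (-0.007692)(-0.007692) = 0.01114
V_1 = [(9)(0.009305) - (-0.007692)(0)]/D = 7.516 V
V_2 = [(1.204)(0) - (9)(-0.007692)]/D = 6.213 V
V_th = V_2 - V_3 = 6.213 - 0 = 6.213 V
Step 2 — R_th: zero the source — replace V1 by a short circuit (node 3 merges into node 0) — and find the resistance seen between A (node 2) and B (node 0).
Reduce the network between node 2 (A) and node 0 (B) by series/parallel combination:
  Rp1 = R1 ‖ R3 (parallel, both between nodes 0 and 1) = 1/(1/1 + 1/5.1) = 0.8361 Ω
  Rs1 = R2 + Rp1 (series, joined only at node 1) = 130 + 0.8361 = 130.8 Ω
  Rp2 = R4 ‖ Rs1 (parallel, both between nodes 0 and 2) = 1/(1/620 + 1/130.8) = 108 Ω
R_th = 108 Ω
I_n = V_th/R_th = 6.213/108 = 0.05751 A, and R_n = R_th = 108 Ω

Final answer: I_n = 0.05751 A, R_n = 108 Ω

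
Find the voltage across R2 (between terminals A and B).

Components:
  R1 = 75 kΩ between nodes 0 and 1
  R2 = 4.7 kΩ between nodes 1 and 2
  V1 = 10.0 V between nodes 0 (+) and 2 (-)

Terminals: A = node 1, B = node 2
R1 and R2 are in series across V1 (node 0 → node 1 → node 2), and the output A–B is taken across R2, so this is a voltage divider.
Series current: I = V1/(R1 + R2) = 10/(75000 + 4700) = 10/79700 = 0.0001255 A
V_R2 = I × R2 = V1 × R2/(R1 + R2) = 10 × 4700/79700 = 0.5897 V

Final answer: 0.5897 V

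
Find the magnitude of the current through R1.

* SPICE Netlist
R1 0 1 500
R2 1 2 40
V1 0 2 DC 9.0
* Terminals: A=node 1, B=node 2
Nodal analysis, taking node 2 as the 0 V reference.
Source V1 fixes V_0 = 9 V.
KCL at each unknown node (sum of currents leaving = 0; resistances in Ω):
  Node 1: (V_1 - 9)/500 + (V_1 - 0)/40 = 0
Collecting terms: 0.027 × V_1 = 0.018  =>  V_1 = 0.6667 V
I_R1 = (V_0 - V_1)/R1 = (9 - 0.6667)/500 = 0.01667 A
|I_R1| = 0.01667 A

Final answer: |I_R1| = 0.01667 A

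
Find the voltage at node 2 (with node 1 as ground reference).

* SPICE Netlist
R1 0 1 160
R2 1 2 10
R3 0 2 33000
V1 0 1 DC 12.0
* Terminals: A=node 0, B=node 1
Nodal analysis, taking node 1 as the 0 V reference.
Source V1 fixes V_0 = 12 V.
KCL at each unknown node (sum of currents leaving = 0; resistances in Ω):
  Node 2: (V_2 - 0)/10 + (V_2 - 12)/33000 = 0
Collecting terms: 0.1 × V_2 = 0.0003636  =>  V_2 = 0.003635 V
The requested potential is V_2 = 0.003635 V.

Final answer: V_2 = 0.003635 V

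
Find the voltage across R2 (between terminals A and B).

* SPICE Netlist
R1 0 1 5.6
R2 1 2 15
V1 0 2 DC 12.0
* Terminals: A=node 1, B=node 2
R1 and R2 are in series across V1 (node 0 → node 1 → node 2), and the output A–B is taken across R2, so this is a voltage divider.
Series current: I = V1/(R1 + R2) = 12/(5.6 + 15) = 12/20.6 = 0.5825 A
V_R2 = I × R2 = V1 × R2/(R1 + R2) = 12 × 15/20.6 = 8.738 V

Final answer: 8.738 V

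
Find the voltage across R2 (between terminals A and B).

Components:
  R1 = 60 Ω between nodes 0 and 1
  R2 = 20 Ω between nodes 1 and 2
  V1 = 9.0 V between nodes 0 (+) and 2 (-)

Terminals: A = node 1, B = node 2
R1 and R2 are in series across V1 (node 0 → node 1 → node 2), and the output A–B is taken across R2, so this is a voltage divider.
Series current: I = V1/(R1 + R2) = 9/(60 + 20) = 9/80 = 0.1125 A
V_R2 = I × R2 = V1 × R2/(R1 + R2) = 9 × 20/80 = 2.25 V

Final answer: 2.25 V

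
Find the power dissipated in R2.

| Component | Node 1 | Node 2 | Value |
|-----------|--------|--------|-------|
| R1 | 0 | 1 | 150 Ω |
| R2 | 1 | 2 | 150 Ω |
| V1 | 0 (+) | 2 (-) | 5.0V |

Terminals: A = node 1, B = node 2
Nodal analysis, taking node 2 as the 0 V reference.
Source V1 fixes V_0 = 5 V.
KCL at each unknown node (sum of currents leaving = 0; resistances in Ω):
  Node 1: (V_1 - 5)/150 + (V_1 - 0)/150 = 0
Collecting terms: 0.01333 × V_1 = 0.03333  =>  V_1 = 2.5 V
I_R2 = (V_1 - V_2)/R2 = (2.5 - 0)/150 = 0.01667 A
P_R2 = I_R2² × R2 = (0.01667)² × 150 = 0.04167 W

Final answer: 0.04167 W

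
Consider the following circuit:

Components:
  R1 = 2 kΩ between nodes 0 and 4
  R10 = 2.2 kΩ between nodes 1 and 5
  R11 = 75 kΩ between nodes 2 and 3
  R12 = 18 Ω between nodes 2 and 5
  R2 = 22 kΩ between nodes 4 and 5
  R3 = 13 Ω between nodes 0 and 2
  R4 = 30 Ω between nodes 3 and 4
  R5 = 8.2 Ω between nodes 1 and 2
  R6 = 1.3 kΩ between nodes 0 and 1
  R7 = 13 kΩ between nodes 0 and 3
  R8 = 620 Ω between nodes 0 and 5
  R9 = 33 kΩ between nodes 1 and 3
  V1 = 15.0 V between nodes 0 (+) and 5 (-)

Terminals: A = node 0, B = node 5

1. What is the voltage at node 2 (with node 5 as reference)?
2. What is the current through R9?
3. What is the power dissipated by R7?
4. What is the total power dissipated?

Nodal analysis, taking node 5 as the 0 V reference.
Source V1 fixes V_0 = 15 V.
KCL at each unknown node (sum of currents leaving = 0; resistances in Ω):
  Node 1: (V_1 - V_2)/8.2 + (V_1 - 15)/1300 + (V_1 - V_3)/33000 + (V_1 - 0)/2200 = 0
  Node 2: (V_2 - 15)/13 + (V_2 - V_1)/8.2 + (V_2 - V_3)/75000 + (V_2 - 0)/18 = 0
  Node 3: (V_3 - V_4)/30 + (V_3 - 15)/13000 + (V_3 - V_1)/33000 + (V_3 - V_2)/75000 = 0
  Node 4: (V_4 - 15)/2000 + (V_4 - 0)/22000 + (V_4 - V_3)/30 = 0
Collecting terms (coefficients in siemens):
  0.1232·V_1 - 0.122·V_2 - 0.0000303·V_3 = 0.01154
  0.2544·V_2 - 0.122·V_1 - 0.00001333·V_3 = 1.154
  0.03345·V_3 - 0.0000303·V_1 - 0.00001333·V_2 - 0.03333·V_4 = 0.001154
  0.03388·V_4 - 0.03333·V_3 = 0.0075
Solving these 4 simultaneous equations (Gaussian elimination) gives:
  V_1 = 8.726 V, V_2 = 8.718 V, V_3 = 13.56 V, V_4 = 13.57 V
Part 1:
  Read off the nodal solution: V_2 = 8.718 V
Part 2:
  I_R9 = (V_1 - V_3)/R9 = (8.726 - 13.56)/33000 = -0.0001466 A
  Magnitude: I_R9 = 0.0001466 A
Part 3:
  I_R7 = (V_0 - V_3)/R7 = (15 - 13.56)/13000 = 0.0001106 A
  P_R7 = I_R7² × R7 = (0.0001106)² × 13000 = 0.0001589 W
Part 4:
  Power in each resistor, P = (ΔV)²/R:
    P_R1 = (15 - 13.57)²/2000 = 0.001029 W
    P_R2 = (13.57 - 0)²/22000 = 0.008365 W
    P_R3 = (15 - 8.718)²/13 = 3.036 W
    P_R4 = (13.56 - 13.57)²/30 = 0.0000003035 W
    P_R5 = (8.726 - 8.718)²/8.2 = 0.000008304 W
    P_R6 = (15 - 8.726)²/1300 = 0.03028 W
    P_R7 = (15 - 13.56)²/13000 = 0.0001589 W
    P_R8 = (15 - 0)²/620 = 0.3629 W
    P_R9 = (8.726 - 13.56)²/33000 = 0.0007089 W
    P_R10 = (8.726 - 0)²/2200 = 0.03461 W
    P_R11 = (8.718 - 13.56)²/75000 = 0.000313 W
    P_R12 = (8.718 - 0)²/18 = 4.222 W
  P_total = P_R1 + P_R2 + P_R3 + P_R4 + P_R5 + P_R6 + P_R7 + P_R8 + P_R9 + P_R10 + P_R11 + P_R12 = 7.696 W

Final answers:
1. V_2 = 8.718 V
2. I_R9 = 0.0001466 A
3. P_R7 = 0.0001589 W
4. P_total = 7.696 W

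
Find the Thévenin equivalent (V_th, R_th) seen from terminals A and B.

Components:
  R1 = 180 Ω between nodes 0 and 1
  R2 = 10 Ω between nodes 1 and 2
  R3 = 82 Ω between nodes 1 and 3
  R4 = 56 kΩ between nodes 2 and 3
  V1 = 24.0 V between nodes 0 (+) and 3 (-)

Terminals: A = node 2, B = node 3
Step 1 — V_th is the open-circuit voltage V_A - V_B (nothing connected across the terminals).
Nodal analysis, taking node 3 as the 0 V reference.
Source V1 fixes V_0 = 24 V.
KCL at each unknown node (sum of currents leaving = 0; resistances in Ω):
  Node 1: (V_1 - 24)/180 + (V_1 - V_2)/10 + (V_1 - 0)/82 = 0
  Node 2: (V_2 - V_1)/10 + (V_2 - 0)/56000 = 0
Collecting terms (coefficients in siemens):
  0.1178·V_1 - 0.1·V_2 = 0.1333
  0.1·V_2 - 0.1·V_1 = 0
Determinant D = (0.1178)(0.1) - (-0.1)(-0.1) = 0.001777
V_1 = [(0.1333)(0.1) - (-0.1)(0)]/D = 7.504 V
V_2 = [(0.1178)(0) - (0.1333)(-0.1)]/D = 7.503 V
V_th = V_2 - V_3 = 7.503 - 0 = 7.503 V
Step 2 — R_th: zero the source — replace V1 by a short circuit (node 3 merges into node 0) — and find the resistance seen between A (node 2) and B (node 0).
Reduce the network between node 2 (A) and node 0 (B) by series/parallel combination:
  Rp1 = R1 ‖ R3 (parallel, both between nodes 0 and 1) = 1/(1/180 + 1/82) = 56.34 Ω
  Rs1 = R2 + Rp1 (series, joined only at node 1) = 10 + 56.34 = 66.34 Ω
  Rp2 = R4 ‖ Rs1 (parallel, both between nodes 0 and 2) = 1/(1/56000 + 1/66.34) = 66.26 Ω
R_th = 66.26 Ω

Final answer: V_th = 7.503 V, R_th = 66.26 Ω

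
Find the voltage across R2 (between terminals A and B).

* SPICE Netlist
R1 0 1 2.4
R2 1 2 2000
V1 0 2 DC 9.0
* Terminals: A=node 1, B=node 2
R1 and R2 are in series across V1 (node 0 → node 1 → node 2), and the output A–B is taken across R2, so this is a voltage divider.
Series current: I = V1/(R1 + R2) = 9/(2.4 + 2000) = 9/2002 = 0.004495 A
V_R2 = I × R2 = V1 × R2/(R1 + R2) = 9 × 2000/2002 = 8.989 V

Final answer: 8.989 V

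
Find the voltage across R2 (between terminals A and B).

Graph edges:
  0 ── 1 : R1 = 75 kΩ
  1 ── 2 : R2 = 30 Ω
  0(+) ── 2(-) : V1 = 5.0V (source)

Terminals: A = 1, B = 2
R1 and R2 are in series across V1 (node 0 → node 1 → node 2), and the output A–B is taken across R2, so this is a voltage divider.
Series current: I = V1/(R1 + R2) = 5/(75000 + 30) = 5/75030 = 0.00006664 A
V_R2 = I × R2 = V1 × R2/(R1 + R2) = 5 × 30/75030 = 0.001999 V

Final answer: 0.001999 V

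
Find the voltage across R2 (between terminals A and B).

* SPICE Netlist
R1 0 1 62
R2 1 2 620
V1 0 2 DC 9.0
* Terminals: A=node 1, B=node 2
R1 and R2 are in series across V1 (node 0 → node 1 → node 2), and the output A–B is taken across R2, so this is a voltage divider.
Series current: I = V1/(R1 + R2) = 9/(62 + 620) = 9/682 = 0.0132 A
V_R2 = I × R2 = V1 × R2/(R1 + R2) = 9 × 620/682 = 8.182 V

Final answer: 8.182 V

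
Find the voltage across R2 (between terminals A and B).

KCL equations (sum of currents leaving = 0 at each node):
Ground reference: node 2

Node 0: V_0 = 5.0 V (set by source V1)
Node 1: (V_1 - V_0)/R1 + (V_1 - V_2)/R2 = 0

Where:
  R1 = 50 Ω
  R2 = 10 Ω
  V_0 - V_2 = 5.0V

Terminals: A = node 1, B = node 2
R1 and R2 are in series across V1 (node 0 → node 1 → node 2), and the output A–B is taken across R2, so this is a voltage divider.
Series current: I = V1/(R1 + R2) = 5/(50 + 10) = 5/60 = 0.08333 A
V_R2 = I × R2 = V1 × R2/(R1 + R2) = 5 × 10/60 = 0.8333 V

Final answer: 0.8333 V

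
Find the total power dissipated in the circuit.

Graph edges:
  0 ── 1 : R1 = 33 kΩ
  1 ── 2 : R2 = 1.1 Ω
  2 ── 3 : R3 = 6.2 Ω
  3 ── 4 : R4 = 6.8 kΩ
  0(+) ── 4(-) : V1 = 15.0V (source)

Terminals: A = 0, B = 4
Nodal analysis, taking node 4 as the 0 V reference.
Source V1 fixes V_0 = 15 V.
KCL at each unknown node (sum of currents leaving = 0; resistances in Ω):
  Node 1: (V_1 - 15)/33000 + (V_1 - V_2)/1.1 = 0
  Node 2: (V_2 - V_1)/1.1 + (V_2 - V_3)/6.2 = 0
  Node 3: (V_3 - V_2)/6.2 + (V_3 - 0)/6800 = 0
Collecting terms (coefficients in siemens):
  0.9091·V_1 - 0.9091·V_2 = 0.0004545
  1.07·V_2 - 0.9091·V_1 - 0.1613·V_3 = 0
  0.1614·V_3 - 0.1613·V_2 = 0
Solving these 3 simultaneous equations (Gaussian elimination) gives:
  V_1 = 2.565 V, V_2 = 2.565 V, V_3 = 2.562 V
Power in each resistor, P = (ΔV)²/R:
  P_R1 = (15 - 2.565)²/33000 = 0.004686 W
  P_R2 = (2.565 - 2.565)²/1.1 = 0.0000001562 W
  P_R3 = (2.565 - 2.562)²/6.2 = 0.0000008803 W
  P_R4 = (2.562 - 0)²/6800 = 0.0009655 W
P_total = P_R1 + P_R2 + P_R3 + P_R4 = 0.005652 W

Final answer: 0.005652 W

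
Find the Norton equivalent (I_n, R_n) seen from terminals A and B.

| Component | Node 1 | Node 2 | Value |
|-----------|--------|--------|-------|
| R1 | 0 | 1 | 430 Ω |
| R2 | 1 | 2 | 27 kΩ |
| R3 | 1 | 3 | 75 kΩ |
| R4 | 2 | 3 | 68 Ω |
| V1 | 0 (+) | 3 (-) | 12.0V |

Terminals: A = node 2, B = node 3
Find the Thévenin equivalent first; then I_n = V_th/R_th and R_n = R_th.
Step 1 — V_th is the open-circuit voltage V_A - V_B (nothing connected across the terminals).
Nodal analysis, taking node 3 as the 0 V reference.
Source V1 fixes V_0 = 12 V.
KCL at each unknown node (sum of currents leaving = 0; resistances in Ω):
  Node 1: (V_1 - 12)/430 + (V_1 - V_2)/27000 + (V_1 - 0)/75000 = 0
  Node 2: (V_2 - V_1)/27000 + (V_2 - 0)/68 = 0
Collecting terms (coefficients in siemens):
  0.002376·V_1 - 0.00003704·V_2 = 0.02791
  0.01474·V_2 - 0.00003704·V_1 = 0
Determinant D = (0.002376)(0.01474) - (-0.00003704)(-0.00003704) = 0.00003503
V_1 = [(0.02791)(0.01474) - (-0.00003704)(0)]/D = 11.75 V
V_2 = [(0.002376)(0) - (0.02791)(-0.00003704)]/D = 0.02951 V
V_th = V_2 - V_3 = 0.02951 - 0 = 0.02951 V
Step 2 — R_th: zero the source — replace V1 by a short circuit (node 3 merges into node 0) — and find the resistance seen between A (node 2) and B (node 0).
Reduce the network between node 2 (A) and node 0 (B) by series/parallel combination:
  Rp1 = R1 ‖ R3 (parallel, both between nodes 0 and 1) = 1/(1/430 + 1/75000) = 427.5 Ω
  Rs1 = R2 + Rp1 (series, joined only at node 1) = 27000 + 427.5 = 27430 Ω
  Rp2 = R4 ‖ Rs1 (parallel, both between nodes 0 and 2) = 1/(1/68 + 1/27430) = 67.83 Ω
R_th = 67.83 Ω
I_n = V_th/R_th = 0.02951/67.83 = 0.000435 A, and R_n = R_th = 67.83 Ω

Final answer: I_n = 0.000435 A, R_n = 67.83 Ω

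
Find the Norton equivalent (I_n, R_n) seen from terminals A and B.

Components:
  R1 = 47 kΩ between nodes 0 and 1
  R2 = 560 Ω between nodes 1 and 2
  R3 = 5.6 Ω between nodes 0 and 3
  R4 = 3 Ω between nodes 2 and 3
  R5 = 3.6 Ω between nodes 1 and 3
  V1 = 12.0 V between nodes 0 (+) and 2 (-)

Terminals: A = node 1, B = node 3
Find the Thévenin equivalent first; then I_n = V_th/R_th and R_n = R_th.
Step 1 — V_th is the open-circuit voltage V_A - V_B (nothing connected across the terminals).
Nodal analysis, taking node 2 as the 0 V reference.
Source V1 fixes V_0 = 12 V.
KCL at each unknown node (sum of currents leaving = 0; resistances in Ω):
  Node 1: (V_1 - 12)/47000 + (V_1 - 0)/560 + (V_1 - V_3)/3.6 = 0
  Node 3: (V_3 - 12)/5.6 + (V_3 - 0)/3 + (V_3 - V_1)/3.6 = 0
Collecting terms (coefficients in siemens):
  0.2796·V_1 - 0.2778·V_3 = 0.0002553
  0.7897·V_3 - 0.2778·V_1 = 2.143
Determinant D = (0.2796)(0.7897) - (-0.2778)(-0.2778) = 0.1436
V_1 = [(0.0002553)(0.7897) - (-0.2778)(2.143)]/D = 4.146 V
V_3 = [(0.2796)(2.143) - (0.0002553)(-0.2778)]/D = 4.172 V
V_th = V_1 - V_3 = 4.146 - 4.172 = -0.02605 V
Step 2 — R_th: zero the source — replace V1 by a short circuit (node 2 merges into node 0) — and find the resistance seen between A (node 1) and B (node 3).
Reduce the network between node 1 (A) and node 3 (B) by series/parallel combination:
  Rp1 = R1 ‖ R2 (parallel, both between nodes 0 and 1) = 1/(1/47000 + 1/560) = 553.4 Ω
  Rp2 = R3 ‖ R4 (parallel, both between nodes 0 and 3) = 1/(1/5.6 + 1/3) = 1.953 Ω
  Rs1 = Rp1 + Rp2 (series, joined only at node 0) = 553.4 + 1.953 = 555.4 Ω
  Rp3 = R5 ‖ Rs1 (parallel, both between nodes 1 and 3) = 1/(1/3.6 + 1/555.4) = 3.577 Ω
R_th = 3.577 Ω
I_n = V_th/R_th = -0.02605/3.577 = -0.007283 A, and R_n = R_th = 3.577 Ω

Final answer: I_n = -0.007283 A, R_n = 3.577 Ω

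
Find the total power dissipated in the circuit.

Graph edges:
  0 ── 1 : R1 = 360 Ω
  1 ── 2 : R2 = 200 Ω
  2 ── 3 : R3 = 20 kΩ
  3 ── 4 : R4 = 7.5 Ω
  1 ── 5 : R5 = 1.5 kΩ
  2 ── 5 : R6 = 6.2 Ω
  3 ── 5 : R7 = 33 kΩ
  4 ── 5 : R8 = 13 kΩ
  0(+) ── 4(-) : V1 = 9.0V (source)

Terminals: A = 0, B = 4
Nodal analysis, taking node 4 as the 0 V reference.
Source V1 fixes V_0 = 9 V.
KCL at each unknown node (sum of currents leaving = 0; resistances in Ω):
  Node 1: (V_1 - 9)/360 + (V_1 - V_2)/200 + (V_1 - V_5)/1500 = 0
  Node 2: (V_2 - V_1)/200 + (V_2 - V_3)/20000 + (V_2 - V_5)/6.2 = 0
  Node 3: (V_3 - V_2)/20000 + (V_3 - 0)/7.5 + (V_3 - V_5)/33000 = 0
  Node 5: (V_5 - V_1)/1500 + (V_5 - V_2)/6.2 + (V_5 - V_3)/33000 + (V_5 - 0)/13000 = 0
Collecting terms (coefficients in siemens):
  0.008444·V_1 - 0.005·V_2 - 0.0006667·V_5 = 0.025
  0.1663·V_2 - 0.005·V_1 - 0.00005·V_3 - 0.1613·V_5 = 0
  0.1334·V_3 - 0.00005·V_2 - 0.0000303·V_5 = 0
  0.1621·V_5 - 0.0006667·V_1 - 0.1613·V_2 - 0.0000303·V_3 = 0
Solving these 4 simultaneous equations (Gaussian elimination) gives:
  V_1 = 8.53 V, V_2 = 8.301 V, V_3 = 0.004995 V, V_5 = 8.296 V
Power in each resistor, P = (ΔV)²/R:
  P_R1 = (9 - 8.53)²/360 = 0.0006124 W
  P_R2 = (8.53 - 8.301)²/200 = 0.0002636 W
  P_R3 = (8.301 - 0.004995)²/20000 = 0.003441 W
  P_R4 = (0.004995 - 0)²/7.5 = 0.000003327 W
  P_R5 = (8.53 - 8.296)²/1500 = 0.00003656 W
  P_R6 = (8.301 - 8.296)²/6.2 = 0.000003334 W
  P_R7 = (0.004995 - 8.296)²/33000 = 0.002083 W
  P_R8 = (0 - 8.296)²/13000 = 0.005295 W
P_total = P_R1 + P_R2 + P_R3 + P_R4 + P_R5 + P_R6 + P_R7 + P_R8 = 0.01174 W

Final answer: 0.01174 W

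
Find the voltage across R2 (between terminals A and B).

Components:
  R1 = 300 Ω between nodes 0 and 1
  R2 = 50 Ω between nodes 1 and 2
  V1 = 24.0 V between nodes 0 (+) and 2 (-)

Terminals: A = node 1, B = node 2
R1 and R2 are in series across V1 (node 0 → node 1 → node 2), and the output A–B is taken across R2, so this is a voltage divider.
Series current: I = V1/(R1 + R2) = 24/(300 + 50) = 24/350 = 0.06857 A
V_R2 = I × R2 = V1 × R2/(R1 + R2) = 24 × 50/350 = 3.429 V

Final answer: 3.429 V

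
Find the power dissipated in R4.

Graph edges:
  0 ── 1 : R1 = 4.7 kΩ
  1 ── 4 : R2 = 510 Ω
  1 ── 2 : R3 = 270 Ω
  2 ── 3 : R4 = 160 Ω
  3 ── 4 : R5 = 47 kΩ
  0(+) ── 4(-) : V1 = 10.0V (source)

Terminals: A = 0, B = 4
Nodal analysis, taking node 4 as the 0 V reference.
Source V1 fixes V_0 = 10 V.
KCL at each unknown node (sum of currents leaving = 0; resistances in Ω):
  Node 1: (V_1 - 10)/4700 + (V_1 - 0)/510 + (V_1 - V_2)/270 = 0
  Node 2: (V_2 - V_1)/270 + (V_2 - V_3)/160 = 0
  Node 3: (V_3 - V_2)/160 + (V_3 - 0)/47000 = 0
Collecting terms (coefficients in siemens):
  0.005877·V_1 - 0.003704·V_2 = 0.002128
  0.009954·V_2 - 0.003704·V_1 - 0.00625·V_3 = 0
  0.006271·V_3 - 0.00625·V_2 = 0
Solving these 3 simultaneous equations (Gaussian elimination) gives:
  V_1 = 0.9695 V, V_2 = 0.964 V, V_3 = 0.9607 V
I_R4 = (V_2 - V_3)/R4 = (0.964 - 0.9607)/160 = 0.00002044 A
P_R4 = I_R4² × R4 = (0.00002044)² × 160 = 0.00000006685 W

Final answer: 6.685e-08 W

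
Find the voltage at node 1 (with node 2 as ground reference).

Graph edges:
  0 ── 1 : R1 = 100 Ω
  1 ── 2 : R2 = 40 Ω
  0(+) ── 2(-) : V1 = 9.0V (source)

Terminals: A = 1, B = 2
Nodal analysis, taking node 2 as the 0 V reference.
Source V1 fixes V_0 = 9 V.
KCL at each unknown node (sum of currents leaving = 0; resistances in Ω):
  Node 1: (V_1 - 9)/100 + (V_1 - 0)/40 = 0
Collecting terms: 0.035 × V_1 = 0.09  =>  V_1 = 2.571 V
The requested potential is V_1 = 2.571 V.

Final answer: V_1 = 2.571 V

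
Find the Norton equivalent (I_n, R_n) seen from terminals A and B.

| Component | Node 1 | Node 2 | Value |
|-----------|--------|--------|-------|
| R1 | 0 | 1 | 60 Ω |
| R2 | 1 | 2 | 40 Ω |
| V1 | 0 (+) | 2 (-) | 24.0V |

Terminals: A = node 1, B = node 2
Find the Thévenin equivalent first; then I_n = V_th/R_th and R_n = R_th.
Step 1 — V_th is the open-circuit voltage V_A - V_B (nothing connected across the terminals).
Nodal analysis, taking node 2 as the 0 V reference.
Source V1 fixes V_0 = 24 V.
KCL at each unknown node (sum of currents leaving = 0; resistances in Ω):
  Node 1: (V_1 - 24)/60 + (V_1 - 0)/40 = 0
Collecting terms: 0.04167 × V_1 = 0.4  =>  V_1 = 9.6 V
V_th = V_1 - V_2 = 9.6 - 0 = 9.6 V
Step 2 — R_th: zero the source — replace V1 by a short circuit (node 2 merges into node 0) — and find the resistance seen between A (node 1) and B (node 0).
Reduce the network between node 1 (A) and node 0 (B) by series/parallel combination:
  Rp1 = R1 ‖ R2 (parallel, both between nodes 0 and 1) = 1/(1/60 + 1/40) = 24 Ω
R_th = 24 Ω
I_n = V_th/R_th = 9.6/24 = 0.4 A, and R_n = R_th = 24 Ω

Final answer: I_n = 0.4 A, R_n = 24 Ω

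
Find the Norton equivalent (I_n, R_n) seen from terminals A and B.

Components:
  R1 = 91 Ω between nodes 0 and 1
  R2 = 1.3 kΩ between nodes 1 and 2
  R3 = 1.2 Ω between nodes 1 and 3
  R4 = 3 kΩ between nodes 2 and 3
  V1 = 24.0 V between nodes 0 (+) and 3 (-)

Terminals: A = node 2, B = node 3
Find the Thévenin equivalent first; then I_n = V_th/R_th and R_n = R_th.
Step 1 — V_th is the open-circuit voltage V_A - V_B (nothing connected across the terminals).
Nodal analysis, taking node 3 as the 0 V reference.
Source V1 fixes V_0 = 24 V.
KCL at each unknown node (sum of currents leaving = 0; resistances in Ω):
  Node 1: (V_1 - 24)/91 + (V_1 - V_2)/1300 + (V_1 - 0)/1.2 = 0
  Node 2: (V_2 - V_1)/1300 + (V_2 - 0)/3000 = 0
Collecting terms (coefficients in siemens):
  0.8451·V_1 - 0.0007692·V_2 = 0.2637
  0.001103·V_2 - 0.0007692·V_1 = 0
Determinant D = (0.8451)(0.001103) - (-0.0007692)(-0.0007692) = 0.0009312
V_1 = [(0.2637)(0.001103) - (-0.0007692)(0)]/D = 0.3123 V
V_2 = [(0.8451)(0) - (0.2637)(-0.0007692)]/D = 0.2179 V
V_th = V_2 - V_3 = 0.2179 - 0 = 0.2179 V
Step 2 — R_th: zero the source — replace V1 by a short circuit (node 3 merges into node 0) — and find the resistance seen between A (node 2) and B (node 0).
Reduce the network between node 2 (A) and node 0 (B) by series/parallel combination:
  Rp1 = R1 ‖ R3 (parallel, both between nodes 0 and 1) = 1/(1/91 + 1/1.2) = 1.184 Ω
  Rs1 = R2 + Rp1 (series, joined only at node 1) = 1300 + 1.184 = 1301 Ω
  Rp2 = R4 ‖ Rs1 (parallel, both between nodes 0 and 2) = 1/(1/3000 + 1/1301) = 907.6 Ω
R_th = 907.6 Ω
I_n = V_th/R_th = 0.2179/907.6 = 0.0002401 A, and R_n = R_th = 907.6 Ω

Final answer: I_n = 0.0002401 A, R_n = 907.6 Ω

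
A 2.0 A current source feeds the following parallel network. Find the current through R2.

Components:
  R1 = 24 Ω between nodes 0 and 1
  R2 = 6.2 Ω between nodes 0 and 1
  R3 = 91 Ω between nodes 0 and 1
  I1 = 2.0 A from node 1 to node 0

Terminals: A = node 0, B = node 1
All resistors sit directly between nodes 0 and 1, so they are in parallel and share one voltage V; the full source current 2 A splits among them.
1/R_par = 1/24 + 1/6.2 + 1/91 = 0.2139 S  =>  R_par = 4.674 Ω
V = I × R_par = 2 × 4.674 = 9.348 V
I_R2 = V/R2 = 9.348/6.2 = 1.508 A

Final answer: 1.508 A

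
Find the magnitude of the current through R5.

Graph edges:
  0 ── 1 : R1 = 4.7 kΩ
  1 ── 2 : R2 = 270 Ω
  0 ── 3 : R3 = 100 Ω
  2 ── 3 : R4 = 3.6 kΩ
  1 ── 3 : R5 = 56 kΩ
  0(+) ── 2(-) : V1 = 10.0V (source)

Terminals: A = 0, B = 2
Nodal analysis, taking node 2 as the 0 V reference.
Source V1 fixes V_0 = 10 V.
KCL at each unknown node (sum of currents leaving = 0; resistances in Ω):
  Node 1: (V_1 - 10)/4700 + (V_1 - 0)/270 + (V_1 - V_3)/56000 = 0
  Node 3: (V_3 - 10)/100 + (V_3 - 0)/3600 + (V_3 - V_1)/56000 = 0
Collecting terms (coefficients in siemens):
  0.003934·V_1 - 0.00001786·V_3 = 0.002128
  0.0103·V_3 - 0.00001786·V_1 = 0.1
Determinant D = (0.003934)(0.0103) - (-0.00001786)(-0.00001786) = 0.00004051
V_1 = [(0.002128)(0.0103) - (-0.00001786)(0.1)]/D = 0.5849 V
V_3 = [(0.003934)(0.1) - (0.002128)(-0.00001786)]/D = 9.714 V
I_R5 = (V_1 - V_3)/R5 = (0.5849 - 9.714)/56000 = -0.000163 A
|I_R5| = 0.000163 A

Final answer: |I_R5| = 0.000163 A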